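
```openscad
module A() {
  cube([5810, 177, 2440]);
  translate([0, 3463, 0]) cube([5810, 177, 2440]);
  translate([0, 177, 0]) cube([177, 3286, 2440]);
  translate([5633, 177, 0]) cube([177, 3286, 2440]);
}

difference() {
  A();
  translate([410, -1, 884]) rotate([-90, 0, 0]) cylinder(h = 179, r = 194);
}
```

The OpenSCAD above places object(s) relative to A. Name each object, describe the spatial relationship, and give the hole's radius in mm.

The subtracted cylinder has r = 194 mm.

A is a house frame. The house frame has a circular hole through its front wall. The hole's radius is 194 mm.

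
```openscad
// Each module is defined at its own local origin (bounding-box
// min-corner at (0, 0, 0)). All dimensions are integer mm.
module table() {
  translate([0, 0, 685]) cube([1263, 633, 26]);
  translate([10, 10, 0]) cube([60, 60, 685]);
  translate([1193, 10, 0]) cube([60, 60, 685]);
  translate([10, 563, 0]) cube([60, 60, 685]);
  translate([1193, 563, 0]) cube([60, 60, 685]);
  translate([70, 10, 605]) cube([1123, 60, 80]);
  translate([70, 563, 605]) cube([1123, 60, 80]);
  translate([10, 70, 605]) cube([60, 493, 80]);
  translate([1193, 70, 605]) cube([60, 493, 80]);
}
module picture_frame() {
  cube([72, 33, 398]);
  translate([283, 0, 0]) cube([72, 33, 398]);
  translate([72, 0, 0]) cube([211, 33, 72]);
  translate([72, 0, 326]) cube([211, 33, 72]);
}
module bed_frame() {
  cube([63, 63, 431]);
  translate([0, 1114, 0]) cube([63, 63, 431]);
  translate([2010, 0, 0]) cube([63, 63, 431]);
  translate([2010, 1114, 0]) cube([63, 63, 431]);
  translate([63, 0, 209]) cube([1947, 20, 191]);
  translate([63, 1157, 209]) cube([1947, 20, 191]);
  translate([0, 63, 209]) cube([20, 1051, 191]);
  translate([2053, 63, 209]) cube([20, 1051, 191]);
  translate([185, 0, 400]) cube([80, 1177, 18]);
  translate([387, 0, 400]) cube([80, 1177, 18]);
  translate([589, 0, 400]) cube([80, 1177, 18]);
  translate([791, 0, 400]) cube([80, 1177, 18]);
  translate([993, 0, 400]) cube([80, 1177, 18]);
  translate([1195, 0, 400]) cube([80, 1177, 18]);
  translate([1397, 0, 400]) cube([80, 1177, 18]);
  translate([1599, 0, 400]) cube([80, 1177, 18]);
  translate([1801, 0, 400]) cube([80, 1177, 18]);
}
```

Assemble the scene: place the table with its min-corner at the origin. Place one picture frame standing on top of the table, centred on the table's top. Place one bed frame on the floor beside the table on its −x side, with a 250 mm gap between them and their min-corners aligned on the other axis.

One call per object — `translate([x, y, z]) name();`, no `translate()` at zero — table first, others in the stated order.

table();
translate([454, 300, 711]) picture_frame();
translate([-2323, 0, 0]) bed_frame();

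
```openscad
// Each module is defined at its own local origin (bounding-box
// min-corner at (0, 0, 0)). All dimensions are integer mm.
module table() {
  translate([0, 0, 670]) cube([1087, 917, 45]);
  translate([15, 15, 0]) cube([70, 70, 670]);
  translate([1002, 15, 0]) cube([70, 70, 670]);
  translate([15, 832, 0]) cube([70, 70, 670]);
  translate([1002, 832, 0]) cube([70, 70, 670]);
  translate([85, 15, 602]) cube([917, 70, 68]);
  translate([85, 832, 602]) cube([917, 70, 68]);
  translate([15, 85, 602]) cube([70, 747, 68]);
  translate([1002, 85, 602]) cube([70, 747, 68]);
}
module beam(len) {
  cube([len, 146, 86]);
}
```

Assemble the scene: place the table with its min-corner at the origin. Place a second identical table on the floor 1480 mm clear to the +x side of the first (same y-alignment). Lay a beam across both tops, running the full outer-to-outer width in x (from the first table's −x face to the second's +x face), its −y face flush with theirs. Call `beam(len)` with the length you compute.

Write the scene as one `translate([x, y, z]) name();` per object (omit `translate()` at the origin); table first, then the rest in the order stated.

table();
translate([2567, 0, 0]) table();
translate([0, 0, 715]) beam(3654);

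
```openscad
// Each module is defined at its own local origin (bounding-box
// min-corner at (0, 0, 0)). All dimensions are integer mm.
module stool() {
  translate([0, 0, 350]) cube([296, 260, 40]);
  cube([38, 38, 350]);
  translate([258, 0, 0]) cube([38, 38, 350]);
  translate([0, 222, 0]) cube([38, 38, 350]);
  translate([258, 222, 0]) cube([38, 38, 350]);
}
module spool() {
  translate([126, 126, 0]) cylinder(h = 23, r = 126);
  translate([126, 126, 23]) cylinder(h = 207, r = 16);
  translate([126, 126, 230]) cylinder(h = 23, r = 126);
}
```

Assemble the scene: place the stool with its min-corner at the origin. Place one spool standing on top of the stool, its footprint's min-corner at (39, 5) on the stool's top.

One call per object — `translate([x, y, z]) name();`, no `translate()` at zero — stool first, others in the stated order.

stool();
translate([39, 5, 390]) spool();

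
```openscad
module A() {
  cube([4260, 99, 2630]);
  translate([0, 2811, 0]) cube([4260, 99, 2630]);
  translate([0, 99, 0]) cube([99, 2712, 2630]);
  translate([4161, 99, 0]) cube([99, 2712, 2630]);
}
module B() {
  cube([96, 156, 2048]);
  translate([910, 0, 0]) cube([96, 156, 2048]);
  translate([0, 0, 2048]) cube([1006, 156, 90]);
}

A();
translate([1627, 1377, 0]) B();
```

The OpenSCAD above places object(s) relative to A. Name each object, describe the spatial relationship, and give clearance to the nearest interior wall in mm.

A is a house frame. B is a door frame. The door frame sits inside the house frame, centred. The clearance to the nearest interior wall is 1278 mm.

Clearances: x = 1528, y = 1278; minimum 1278 mm.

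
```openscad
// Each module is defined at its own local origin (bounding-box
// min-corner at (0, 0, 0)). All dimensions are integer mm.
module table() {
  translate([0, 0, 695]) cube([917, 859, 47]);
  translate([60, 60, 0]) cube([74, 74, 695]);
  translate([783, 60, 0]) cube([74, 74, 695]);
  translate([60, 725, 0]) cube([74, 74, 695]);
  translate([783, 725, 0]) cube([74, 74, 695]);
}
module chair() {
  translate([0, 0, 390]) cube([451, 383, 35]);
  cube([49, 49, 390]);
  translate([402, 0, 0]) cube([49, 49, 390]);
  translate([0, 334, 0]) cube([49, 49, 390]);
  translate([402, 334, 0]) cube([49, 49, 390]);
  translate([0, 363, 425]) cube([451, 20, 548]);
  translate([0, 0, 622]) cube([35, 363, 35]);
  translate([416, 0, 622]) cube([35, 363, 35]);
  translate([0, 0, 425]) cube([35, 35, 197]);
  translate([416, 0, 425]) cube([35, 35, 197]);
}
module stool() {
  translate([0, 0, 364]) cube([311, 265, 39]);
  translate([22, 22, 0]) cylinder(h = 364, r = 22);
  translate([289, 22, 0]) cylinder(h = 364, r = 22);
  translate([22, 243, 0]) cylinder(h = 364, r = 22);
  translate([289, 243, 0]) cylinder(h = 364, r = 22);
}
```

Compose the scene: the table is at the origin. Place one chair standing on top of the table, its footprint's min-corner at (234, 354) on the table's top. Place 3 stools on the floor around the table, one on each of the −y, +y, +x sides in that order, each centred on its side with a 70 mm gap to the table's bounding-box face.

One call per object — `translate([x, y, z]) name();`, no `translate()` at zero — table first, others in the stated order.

table();
translate([234, 354, 742]) chair();
translate([303, -335, 0]) stool();
translate([303, 929, 0]) stool();
translate([987, 297, 0]) stool();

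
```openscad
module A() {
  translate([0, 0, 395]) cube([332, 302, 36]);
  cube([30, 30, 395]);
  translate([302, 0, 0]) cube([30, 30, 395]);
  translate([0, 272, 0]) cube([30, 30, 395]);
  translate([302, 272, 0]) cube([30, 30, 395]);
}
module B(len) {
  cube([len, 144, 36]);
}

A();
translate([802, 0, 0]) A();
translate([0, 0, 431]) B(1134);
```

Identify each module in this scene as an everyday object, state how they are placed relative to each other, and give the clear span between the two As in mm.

Second stool starts at x = 802; first ends at x = 332; clear span = 802 − 332 = 470 mm.

A is a stool. B is a beam. A beam spans the tops of two stools. The clear span between the two stools is 470 mm.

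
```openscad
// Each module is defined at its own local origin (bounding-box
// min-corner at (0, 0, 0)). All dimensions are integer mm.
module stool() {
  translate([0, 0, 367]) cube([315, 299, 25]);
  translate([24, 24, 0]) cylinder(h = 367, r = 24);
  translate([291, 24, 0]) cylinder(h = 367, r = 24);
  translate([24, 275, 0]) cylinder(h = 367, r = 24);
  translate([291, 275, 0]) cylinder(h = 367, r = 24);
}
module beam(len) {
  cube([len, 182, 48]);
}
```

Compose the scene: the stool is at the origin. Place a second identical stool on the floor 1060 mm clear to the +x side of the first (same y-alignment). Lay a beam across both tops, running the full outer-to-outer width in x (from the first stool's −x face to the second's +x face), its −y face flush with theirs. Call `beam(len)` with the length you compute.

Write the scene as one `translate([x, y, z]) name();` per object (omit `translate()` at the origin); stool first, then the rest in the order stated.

stool();
translate([1375, 0, 0]) stool();
translate([0, 0, 392]) beam(1690);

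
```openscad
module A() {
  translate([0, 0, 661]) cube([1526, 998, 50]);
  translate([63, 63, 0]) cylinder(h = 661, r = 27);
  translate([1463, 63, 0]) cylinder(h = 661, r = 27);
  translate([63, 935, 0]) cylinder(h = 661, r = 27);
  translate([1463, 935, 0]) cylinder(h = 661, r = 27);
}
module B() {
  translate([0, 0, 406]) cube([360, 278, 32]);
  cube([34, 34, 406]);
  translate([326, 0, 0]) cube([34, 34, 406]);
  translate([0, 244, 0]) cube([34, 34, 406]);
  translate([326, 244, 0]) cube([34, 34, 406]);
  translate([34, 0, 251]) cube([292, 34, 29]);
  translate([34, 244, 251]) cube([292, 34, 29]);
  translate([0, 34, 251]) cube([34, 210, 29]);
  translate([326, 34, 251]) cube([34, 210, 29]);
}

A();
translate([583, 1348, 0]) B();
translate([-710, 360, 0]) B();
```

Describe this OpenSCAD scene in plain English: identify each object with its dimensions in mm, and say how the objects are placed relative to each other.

A is a table: top 1526 mm (x) × 998 mm (y), 50 mm thick, upper face at z = 711 mm, on four round legs of 54 mm diameter, each leg's bounding box inset 36 mm from the nearest pair of top edges, running from z = 0 to the bottom of the top.

B is a simple wooden stool: a rectangular seat 360 mm (x) by 278 mm (y), 32 mm thick, top face at z = 438 mm, on four square legs, each 34×34 mm in cross-section. The legs rest on z = 0, each flush with a corner of the seat. Four stretchers, 34 mm wide and 29 mm tall, connect adjacent legs with their undersides at z = 251 mm, each running between the inner faces of the legs it joins and aligned with the legs' outer faces on the other axis.

Two stools sit around the table at the +y, −x sides.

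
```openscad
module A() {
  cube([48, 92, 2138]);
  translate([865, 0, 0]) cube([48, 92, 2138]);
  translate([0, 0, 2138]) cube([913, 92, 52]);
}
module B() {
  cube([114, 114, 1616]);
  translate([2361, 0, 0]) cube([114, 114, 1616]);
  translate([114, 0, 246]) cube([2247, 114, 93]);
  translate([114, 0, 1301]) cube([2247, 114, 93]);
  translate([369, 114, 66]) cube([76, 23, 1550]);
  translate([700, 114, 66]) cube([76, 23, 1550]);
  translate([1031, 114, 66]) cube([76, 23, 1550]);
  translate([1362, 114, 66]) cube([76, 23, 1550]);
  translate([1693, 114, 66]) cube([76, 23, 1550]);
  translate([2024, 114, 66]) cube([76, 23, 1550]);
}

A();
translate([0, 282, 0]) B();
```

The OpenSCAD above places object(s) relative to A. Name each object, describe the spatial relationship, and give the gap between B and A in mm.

A is a door frame. B is a fence section. The fence section is on the floor beside the door frame on its +y side. The gap between the fence section and the door frame is 190 mm.

The fence section's nearest face is 190 mm from the door frame's +y face.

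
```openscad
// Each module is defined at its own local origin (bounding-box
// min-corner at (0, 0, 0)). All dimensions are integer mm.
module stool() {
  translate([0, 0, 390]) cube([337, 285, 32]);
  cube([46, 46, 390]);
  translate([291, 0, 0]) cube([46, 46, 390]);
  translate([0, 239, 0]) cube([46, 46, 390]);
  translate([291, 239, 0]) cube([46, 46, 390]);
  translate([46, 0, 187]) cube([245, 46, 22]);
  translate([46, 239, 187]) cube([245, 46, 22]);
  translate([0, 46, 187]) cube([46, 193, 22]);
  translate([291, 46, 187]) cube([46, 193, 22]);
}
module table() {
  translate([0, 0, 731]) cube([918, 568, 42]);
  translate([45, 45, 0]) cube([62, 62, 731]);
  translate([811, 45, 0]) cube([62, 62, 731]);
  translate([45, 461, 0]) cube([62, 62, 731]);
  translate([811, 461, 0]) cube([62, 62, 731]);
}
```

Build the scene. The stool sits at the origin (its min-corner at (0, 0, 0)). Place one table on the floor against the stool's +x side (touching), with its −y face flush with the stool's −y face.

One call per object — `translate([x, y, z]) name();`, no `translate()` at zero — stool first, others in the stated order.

stool();
translate([337, 0, 0]) table();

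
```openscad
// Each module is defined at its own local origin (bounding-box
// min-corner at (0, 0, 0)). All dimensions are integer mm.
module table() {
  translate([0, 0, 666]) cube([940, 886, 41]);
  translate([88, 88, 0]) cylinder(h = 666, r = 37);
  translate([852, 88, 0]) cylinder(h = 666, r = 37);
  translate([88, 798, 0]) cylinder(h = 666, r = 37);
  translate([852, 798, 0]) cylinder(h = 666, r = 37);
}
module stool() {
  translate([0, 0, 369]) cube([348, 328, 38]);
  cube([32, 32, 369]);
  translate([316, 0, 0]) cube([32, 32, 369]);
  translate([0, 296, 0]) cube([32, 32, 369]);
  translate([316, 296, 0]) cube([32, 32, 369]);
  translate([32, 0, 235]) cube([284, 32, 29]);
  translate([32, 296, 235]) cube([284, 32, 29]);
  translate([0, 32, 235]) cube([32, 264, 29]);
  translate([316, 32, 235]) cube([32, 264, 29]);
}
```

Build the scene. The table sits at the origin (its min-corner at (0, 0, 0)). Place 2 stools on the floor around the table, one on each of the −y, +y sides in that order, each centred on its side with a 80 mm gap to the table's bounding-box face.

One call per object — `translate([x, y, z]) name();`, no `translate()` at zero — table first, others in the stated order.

table();
translate([296, -408, 0]) stool();
translate([296, 966, 0]) stool();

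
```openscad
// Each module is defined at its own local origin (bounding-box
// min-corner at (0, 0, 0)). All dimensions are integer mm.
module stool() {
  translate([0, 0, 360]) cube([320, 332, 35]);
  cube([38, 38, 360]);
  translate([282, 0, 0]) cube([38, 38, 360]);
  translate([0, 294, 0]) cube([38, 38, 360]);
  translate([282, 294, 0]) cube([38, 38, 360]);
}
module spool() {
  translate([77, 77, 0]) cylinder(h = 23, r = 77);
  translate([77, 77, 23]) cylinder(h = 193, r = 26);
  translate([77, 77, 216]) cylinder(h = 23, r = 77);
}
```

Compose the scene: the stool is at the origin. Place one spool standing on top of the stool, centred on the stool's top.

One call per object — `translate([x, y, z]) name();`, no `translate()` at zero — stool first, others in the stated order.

stool();
translate([83, 89, 395]) spool();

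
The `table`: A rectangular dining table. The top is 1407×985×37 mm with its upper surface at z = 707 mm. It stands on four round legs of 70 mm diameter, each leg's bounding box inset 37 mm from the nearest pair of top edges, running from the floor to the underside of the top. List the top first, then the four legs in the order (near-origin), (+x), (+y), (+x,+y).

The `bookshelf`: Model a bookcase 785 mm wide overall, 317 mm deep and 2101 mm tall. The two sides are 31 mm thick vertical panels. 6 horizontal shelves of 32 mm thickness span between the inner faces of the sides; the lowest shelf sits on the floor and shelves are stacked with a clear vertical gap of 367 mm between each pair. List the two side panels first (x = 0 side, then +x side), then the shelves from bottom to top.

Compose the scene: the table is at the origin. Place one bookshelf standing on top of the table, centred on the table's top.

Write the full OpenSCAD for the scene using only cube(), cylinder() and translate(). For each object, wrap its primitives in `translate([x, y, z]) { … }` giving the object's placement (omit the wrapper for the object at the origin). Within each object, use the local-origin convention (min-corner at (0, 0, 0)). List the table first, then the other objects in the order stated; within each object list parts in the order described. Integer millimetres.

translate([0, 0, 670]) cube([1407, 985, 37]);
translate([72, 72, 0]) cylinder(h = 670, r = 35);
translate([1335, 72, 0]) cylinder(h = 670, r = 35);
translate([72, 913, 0]) cylinder(h = 670, r = 35);
translate([1335, 913, 0]) cylinder(h = 670, r = 35);
translate([311, 334, 707]) {
  cube([31, 317, 2101]);
  translate([754, 0, 0]) cube([31, 317, 2101]);
  translate([31, 0, 0]) cube([723, 317, 32]);
  translate([31, 0, 399]) cube([723, 317, 32]);
  translate([31, 0, 798]) cube([723, 317, 32]);
  translate([31, 0, 1197]) cube([723, 317, 32]);
  translate([31, 0, 1596]) cube([723, 317, 32]);
  translate([31, 0, 1995]) cube([723, 317, 32]);
}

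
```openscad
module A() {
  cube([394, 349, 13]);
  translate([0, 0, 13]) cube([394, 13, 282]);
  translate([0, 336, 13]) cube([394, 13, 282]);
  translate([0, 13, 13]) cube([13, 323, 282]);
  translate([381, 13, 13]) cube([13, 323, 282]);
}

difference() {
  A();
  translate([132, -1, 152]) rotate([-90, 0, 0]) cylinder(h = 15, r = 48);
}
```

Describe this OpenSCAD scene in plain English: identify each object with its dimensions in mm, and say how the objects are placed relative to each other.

A is an open storage box with external size 394×349×295 mm and wall thickness 13 mm (the base is also 13 mm thick). The base covers the whole footprint; the four walls stand on the base, with the y-facing walls full-width and the x-facing walls fitting between their inner faces.

The open box has a circular hole of radius 48 mm through its front wall, centred at (x = 132, z = 152).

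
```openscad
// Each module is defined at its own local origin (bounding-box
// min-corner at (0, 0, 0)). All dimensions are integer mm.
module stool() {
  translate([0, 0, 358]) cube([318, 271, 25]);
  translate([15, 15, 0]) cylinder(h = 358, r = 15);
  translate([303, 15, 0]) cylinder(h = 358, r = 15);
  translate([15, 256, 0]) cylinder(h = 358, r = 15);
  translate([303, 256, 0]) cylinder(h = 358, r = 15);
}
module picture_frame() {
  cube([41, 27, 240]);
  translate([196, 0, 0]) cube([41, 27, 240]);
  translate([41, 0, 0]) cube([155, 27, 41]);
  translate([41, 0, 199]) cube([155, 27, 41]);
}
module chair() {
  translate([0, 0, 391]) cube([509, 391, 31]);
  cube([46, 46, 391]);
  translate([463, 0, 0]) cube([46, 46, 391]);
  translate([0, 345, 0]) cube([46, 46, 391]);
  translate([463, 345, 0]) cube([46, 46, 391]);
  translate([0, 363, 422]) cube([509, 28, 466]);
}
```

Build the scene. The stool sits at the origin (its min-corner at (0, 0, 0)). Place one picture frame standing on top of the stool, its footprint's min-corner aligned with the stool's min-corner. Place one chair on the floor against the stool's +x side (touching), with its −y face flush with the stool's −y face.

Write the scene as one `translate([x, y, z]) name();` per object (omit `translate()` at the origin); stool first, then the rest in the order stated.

stool();
translate([0, 0, 383]) picture_frame();
translate([318, 0, 0]) chair();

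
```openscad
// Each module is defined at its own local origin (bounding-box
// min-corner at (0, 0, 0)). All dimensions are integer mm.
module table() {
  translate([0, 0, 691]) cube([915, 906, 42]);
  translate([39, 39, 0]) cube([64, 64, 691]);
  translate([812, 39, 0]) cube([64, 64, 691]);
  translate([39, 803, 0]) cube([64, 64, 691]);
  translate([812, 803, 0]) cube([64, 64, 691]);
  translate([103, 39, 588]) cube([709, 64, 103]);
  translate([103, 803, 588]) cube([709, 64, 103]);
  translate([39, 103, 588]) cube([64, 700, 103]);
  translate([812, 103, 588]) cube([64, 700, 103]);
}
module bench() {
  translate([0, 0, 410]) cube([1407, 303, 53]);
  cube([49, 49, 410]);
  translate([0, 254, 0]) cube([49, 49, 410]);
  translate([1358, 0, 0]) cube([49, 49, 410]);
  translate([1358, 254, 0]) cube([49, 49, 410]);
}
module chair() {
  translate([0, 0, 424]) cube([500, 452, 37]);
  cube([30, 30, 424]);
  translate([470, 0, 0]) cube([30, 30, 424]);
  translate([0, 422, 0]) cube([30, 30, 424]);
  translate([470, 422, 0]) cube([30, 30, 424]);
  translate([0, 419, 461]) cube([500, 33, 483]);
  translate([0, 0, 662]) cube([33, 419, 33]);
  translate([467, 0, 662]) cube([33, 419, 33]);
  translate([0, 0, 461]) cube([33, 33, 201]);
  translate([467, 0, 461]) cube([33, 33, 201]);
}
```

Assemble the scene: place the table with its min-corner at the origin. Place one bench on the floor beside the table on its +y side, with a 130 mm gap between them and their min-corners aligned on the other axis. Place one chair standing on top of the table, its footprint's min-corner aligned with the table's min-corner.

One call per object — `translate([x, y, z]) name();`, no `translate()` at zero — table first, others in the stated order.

table();
translate([0, 1036, 0]) bench();
translate([0, 0, 733]) chair();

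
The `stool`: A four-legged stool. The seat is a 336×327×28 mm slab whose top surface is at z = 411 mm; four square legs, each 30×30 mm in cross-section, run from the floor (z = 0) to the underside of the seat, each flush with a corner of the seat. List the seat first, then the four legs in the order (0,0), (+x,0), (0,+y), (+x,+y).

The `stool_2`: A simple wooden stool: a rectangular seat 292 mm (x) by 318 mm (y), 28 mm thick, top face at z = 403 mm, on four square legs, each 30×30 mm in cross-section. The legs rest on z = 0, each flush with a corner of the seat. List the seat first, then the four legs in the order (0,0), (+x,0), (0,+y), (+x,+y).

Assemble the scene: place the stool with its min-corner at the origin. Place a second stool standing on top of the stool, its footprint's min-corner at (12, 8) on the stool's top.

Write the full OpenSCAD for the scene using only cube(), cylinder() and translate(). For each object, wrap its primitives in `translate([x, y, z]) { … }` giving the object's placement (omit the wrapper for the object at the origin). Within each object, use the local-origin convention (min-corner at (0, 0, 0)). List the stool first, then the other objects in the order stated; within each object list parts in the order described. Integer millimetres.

translate([0, 0, 383]) cube([336, 327, 28]);
cube([30, 30, 383]);
translate([306, 0, 0]) cube([30, 30, 383]);
translate([0, 297, 0]) cube([30, 30, 383]);
translate([306, 297, 0]) cube([30, 30, 383]);
translate([12, 8, 411]) {
  translate([0, 0, 375]) cube([292, 318, 28]);
  cube([30, 30, 375]);
  translate([262, 0, 0]) cube([30, 30, 375]);
  translate([0, 288, 0]) cube([30, 30, 375]);
  translate([262, 288, 0]) cube([30, 30, 375]);
}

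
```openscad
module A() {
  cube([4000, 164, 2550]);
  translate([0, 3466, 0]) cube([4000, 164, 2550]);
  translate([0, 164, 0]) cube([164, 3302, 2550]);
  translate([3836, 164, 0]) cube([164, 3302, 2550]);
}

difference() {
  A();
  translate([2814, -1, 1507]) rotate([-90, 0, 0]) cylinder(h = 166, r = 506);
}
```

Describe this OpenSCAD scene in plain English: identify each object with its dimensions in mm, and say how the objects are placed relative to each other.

A is the wall frame of a small rectangular building: four walls, each 2550 mm tall and 164 mm thick, enclosing a footprint 4000 mm (x) by 3630 mm (y) outside-to-outside, with no floor or roof. The front and back walls (the −y and +y sides) span the full width; the two side walls fit between them.

The house frame has a circular hole of radius 506 mm through its front wall, centred at (x = 2814, z = 1507).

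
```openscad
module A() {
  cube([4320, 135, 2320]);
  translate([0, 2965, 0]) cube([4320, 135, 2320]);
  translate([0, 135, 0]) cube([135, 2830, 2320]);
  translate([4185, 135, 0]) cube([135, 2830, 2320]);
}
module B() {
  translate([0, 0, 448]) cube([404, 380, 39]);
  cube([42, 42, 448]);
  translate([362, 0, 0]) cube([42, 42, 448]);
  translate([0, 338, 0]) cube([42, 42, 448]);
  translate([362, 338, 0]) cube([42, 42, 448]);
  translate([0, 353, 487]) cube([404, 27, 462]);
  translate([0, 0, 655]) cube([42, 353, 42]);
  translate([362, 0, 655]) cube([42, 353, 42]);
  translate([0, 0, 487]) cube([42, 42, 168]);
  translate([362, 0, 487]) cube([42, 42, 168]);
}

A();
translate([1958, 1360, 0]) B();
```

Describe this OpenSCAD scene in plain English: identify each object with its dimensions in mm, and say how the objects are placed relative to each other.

A is the wall frame of a small rectangular building: four walls, each 2320 mm tall and 135 mm thick, enclosing a footprint 4320 mm (x) by 3100 mm (y) outside-to-outside, with no floor or roof. The front and back walls (the −y and +y sides) span the full width; the two side walls fit between them.

B is a chair. The seat is a 404×380×39 mm slab with its top at z = 487 mm, on four 42×42 mm corner legs (flush with the seat edges, standing on z = 0). A flat backrest 27 mm thick, 462 mm tall, spans the full seat width and rises from the seat top along its +y edge, rear face flush with the rear of the seat. Two armrests of 42×42 mm section run along each side from the seat's front edge to the front of the backrest, top faces 210 mm above the seat top and outer faces flush with the seat's x-edges; a 42×42 mm post under the front of each armrest stands on the seat at the front corner.

The chair sits inside the house frame, centred.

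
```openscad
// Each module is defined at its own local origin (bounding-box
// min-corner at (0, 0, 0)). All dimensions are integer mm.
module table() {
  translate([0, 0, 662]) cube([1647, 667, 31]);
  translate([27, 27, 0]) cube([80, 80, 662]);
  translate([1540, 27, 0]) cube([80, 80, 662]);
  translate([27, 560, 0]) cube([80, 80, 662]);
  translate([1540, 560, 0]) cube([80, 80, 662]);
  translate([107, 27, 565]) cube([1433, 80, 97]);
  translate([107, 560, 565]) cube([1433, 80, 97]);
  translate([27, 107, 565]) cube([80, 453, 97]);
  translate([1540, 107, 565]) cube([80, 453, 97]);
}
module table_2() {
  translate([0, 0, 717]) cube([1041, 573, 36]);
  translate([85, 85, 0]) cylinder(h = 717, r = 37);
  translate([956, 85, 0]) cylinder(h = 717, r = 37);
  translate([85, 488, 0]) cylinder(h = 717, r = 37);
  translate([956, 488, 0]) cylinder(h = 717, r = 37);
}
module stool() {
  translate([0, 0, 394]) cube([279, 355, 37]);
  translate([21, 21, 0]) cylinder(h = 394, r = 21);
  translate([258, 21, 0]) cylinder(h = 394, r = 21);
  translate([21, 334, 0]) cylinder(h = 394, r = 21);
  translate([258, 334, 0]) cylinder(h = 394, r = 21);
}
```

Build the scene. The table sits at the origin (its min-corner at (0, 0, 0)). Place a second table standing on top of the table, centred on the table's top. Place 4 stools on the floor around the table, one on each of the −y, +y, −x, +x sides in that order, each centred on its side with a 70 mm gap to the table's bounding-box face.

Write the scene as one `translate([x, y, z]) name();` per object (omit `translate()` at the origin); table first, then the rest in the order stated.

table();
translate([303, 47, 693]) table_2();
translate([684, -425, 0]) stool();
translate([684, 737, 0]) stool();
translate([-349, 156, 0]) stool();
translate([1717, 156, 0]) stool();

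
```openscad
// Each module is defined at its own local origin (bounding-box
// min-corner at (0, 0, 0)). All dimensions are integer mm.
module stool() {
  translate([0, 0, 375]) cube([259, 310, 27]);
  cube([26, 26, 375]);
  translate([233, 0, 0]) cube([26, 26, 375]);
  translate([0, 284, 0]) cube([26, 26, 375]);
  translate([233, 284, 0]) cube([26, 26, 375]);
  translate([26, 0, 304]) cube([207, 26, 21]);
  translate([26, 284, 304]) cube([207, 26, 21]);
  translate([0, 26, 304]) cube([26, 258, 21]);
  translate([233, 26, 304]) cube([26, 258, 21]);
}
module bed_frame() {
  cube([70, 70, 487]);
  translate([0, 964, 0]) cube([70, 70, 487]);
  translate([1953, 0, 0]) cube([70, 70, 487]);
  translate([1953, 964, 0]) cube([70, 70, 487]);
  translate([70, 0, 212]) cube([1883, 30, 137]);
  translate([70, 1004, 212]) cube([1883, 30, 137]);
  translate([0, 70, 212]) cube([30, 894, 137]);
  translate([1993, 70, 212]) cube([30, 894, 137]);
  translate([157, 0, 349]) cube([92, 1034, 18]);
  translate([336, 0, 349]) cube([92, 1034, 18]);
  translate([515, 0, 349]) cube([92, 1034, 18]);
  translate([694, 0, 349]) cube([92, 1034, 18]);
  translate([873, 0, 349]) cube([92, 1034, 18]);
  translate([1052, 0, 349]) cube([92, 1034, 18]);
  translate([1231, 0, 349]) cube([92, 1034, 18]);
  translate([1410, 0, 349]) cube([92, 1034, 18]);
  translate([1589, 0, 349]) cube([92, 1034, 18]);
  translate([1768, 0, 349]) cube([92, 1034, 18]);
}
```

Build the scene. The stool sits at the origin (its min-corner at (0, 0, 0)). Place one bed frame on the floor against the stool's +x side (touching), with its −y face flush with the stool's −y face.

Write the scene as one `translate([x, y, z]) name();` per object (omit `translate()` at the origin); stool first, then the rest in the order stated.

stool();
translate([259, 0, 0]) bed_frame();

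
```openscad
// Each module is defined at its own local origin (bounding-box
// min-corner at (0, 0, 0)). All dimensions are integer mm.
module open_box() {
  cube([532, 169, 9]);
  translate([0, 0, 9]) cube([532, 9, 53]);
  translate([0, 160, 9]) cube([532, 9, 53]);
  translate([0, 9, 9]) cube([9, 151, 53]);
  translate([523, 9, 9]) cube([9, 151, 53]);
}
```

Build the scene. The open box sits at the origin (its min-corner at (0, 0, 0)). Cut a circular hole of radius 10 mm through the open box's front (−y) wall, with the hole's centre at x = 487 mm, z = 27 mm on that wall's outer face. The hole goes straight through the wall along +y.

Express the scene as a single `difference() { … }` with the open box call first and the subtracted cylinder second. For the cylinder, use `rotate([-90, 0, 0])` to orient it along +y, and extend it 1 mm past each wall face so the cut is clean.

difference() {
  open_box();
  translate([487, -1, 27]) rotate([-90, 0, 0]) cylinder(h = 11, r = 10);
}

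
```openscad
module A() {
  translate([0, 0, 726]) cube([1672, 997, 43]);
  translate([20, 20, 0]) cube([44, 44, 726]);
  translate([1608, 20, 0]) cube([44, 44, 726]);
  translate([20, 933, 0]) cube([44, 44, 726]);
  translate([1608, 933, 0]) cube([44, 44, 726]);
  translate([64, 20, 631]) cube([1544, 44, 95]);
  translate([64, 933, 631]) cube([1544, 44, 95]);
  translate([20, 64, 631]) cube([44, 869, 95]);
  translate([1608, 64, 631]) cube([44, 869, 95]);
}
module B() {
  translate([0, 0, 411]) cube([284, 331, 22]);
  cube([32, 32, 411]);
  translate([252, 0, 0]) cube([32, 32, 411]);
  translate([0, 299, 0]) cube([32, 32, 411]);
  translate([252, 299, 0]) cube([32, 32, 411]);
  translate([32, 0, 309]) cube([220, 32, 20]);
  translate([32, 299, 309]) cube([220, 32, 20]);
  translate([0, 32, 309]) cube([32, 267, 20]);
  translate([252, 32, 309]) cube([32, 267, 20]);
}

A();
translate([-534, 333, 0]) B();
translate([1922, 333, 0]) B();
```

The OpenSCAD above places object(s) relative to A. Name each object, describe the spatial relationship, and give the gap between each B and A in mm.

A is a table. B is a stool. Two stools sit around the table at the −x, +x sides. The gap between each stool and the table is 250 mm.

Each stool's nearest face is 250 mm from the table's bounding box.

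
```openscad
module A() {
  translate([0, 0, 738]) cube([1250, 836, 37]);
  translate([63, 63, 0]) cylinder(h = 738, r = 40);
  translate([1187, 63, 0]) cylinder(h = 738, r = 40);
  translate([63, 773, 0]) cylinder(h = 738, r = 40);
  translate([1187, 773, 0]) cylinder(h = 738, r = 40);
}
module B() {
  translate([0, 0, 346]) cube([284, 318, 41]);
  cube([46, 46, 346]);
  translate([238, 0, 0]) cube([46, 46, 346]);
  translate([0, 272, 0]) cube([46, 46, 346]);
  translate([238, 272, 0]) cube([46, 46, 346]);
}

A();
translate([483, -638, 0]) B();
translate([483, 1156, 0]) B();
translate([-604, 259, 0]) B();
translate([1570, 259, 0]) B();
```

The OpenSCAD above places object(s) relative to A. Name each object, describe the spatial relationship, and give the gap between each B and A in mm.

Each stool's nearest face is 320 mm from the table's bounding box.

A is a table. B is a stool. Four stools sit around the table at the −y, +y, −x, +x sides. The gap between each stool and the table is 320 mm.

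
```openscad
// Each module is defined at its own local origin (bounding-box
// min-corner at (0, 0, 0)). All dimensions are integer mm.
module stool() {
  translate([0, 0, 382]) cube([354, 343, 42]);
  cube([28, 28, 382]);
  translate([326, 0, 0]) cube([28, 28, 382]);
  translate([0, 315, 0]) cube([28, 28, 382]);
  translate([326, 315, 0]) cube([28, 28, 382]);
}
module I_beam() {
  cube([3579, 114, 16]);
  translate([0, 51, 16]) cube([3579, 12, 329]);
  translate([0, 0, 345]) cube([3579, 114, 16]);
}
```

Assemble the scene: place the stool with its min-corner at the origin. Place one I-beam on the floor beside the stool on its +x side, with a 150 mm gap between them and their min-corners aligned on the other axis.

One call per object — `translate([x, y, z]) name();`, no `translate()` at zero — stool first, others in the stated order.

stool();
translate([504, 0, 0]) I_beam();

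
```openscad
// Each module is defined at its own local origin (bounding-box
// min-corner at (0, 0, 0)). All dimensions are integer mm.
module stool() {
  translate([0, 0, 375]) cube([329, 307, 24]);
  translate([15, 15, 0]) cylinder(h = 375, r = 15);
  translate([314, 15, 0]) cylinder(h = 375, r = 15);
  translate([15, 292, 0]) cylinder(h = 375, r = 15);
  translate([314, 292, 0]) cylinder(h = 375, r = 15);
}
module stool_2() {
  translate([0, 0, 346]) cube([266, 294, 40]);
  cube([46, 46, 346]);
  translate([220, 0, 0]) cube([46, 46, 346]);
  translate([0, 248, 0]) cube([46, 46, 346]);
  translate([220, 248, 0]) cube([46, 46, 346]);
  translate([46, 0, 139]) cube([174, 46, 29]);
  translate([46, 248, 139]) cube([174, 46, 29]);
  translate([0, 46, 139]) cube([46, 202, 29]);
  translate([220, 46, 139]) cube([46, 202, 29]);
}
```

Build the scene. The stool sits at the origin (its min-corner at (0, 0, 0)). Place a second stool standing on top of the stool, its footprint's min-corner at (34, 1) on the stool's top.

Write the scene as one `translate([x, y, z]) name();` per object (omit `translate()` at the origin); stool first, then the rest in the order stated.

stool();
translate([34, 1, 399]) stool_2();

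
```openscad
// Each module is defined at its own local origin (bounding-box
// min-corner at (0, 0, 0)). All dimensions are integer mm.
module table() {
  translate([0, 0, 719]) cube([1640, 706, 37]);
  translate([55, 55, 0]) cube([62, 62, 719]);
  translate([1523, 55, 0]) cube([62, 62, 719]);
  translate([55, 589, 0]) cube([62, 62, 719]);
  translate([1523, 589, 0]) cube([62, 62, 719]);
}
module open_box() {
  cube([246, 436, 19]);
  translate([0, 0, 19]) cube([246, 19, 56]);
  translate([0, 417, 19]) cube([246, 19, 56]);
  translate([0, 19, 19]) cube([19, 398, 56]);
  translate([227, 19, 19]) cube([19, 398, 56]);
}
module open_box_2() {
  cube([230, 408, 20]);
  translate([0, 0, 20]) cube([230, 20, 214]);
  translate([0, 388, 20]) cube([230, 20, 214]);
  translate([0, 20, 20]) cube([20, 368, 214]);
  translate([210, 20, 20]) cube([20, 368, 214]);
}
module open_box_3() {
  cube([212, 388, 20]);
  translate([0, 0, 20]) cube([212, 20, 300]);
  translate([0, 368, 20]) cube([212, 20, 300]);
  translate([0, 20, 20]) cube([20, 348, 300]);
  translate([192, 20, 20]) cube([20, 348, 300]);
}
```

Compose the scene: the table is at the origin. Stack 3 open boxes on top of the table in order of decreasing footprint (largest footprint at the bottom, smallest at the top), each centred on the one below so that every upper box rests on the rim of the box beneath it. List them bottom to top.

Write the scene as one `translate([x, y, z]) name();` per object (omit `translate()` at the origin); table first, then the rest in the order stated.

table();
translate([697, 135, 756]) open_box();
translate([705, 149, 831]) open_box_2();
translate([714, 159, 1065]) open_box_3();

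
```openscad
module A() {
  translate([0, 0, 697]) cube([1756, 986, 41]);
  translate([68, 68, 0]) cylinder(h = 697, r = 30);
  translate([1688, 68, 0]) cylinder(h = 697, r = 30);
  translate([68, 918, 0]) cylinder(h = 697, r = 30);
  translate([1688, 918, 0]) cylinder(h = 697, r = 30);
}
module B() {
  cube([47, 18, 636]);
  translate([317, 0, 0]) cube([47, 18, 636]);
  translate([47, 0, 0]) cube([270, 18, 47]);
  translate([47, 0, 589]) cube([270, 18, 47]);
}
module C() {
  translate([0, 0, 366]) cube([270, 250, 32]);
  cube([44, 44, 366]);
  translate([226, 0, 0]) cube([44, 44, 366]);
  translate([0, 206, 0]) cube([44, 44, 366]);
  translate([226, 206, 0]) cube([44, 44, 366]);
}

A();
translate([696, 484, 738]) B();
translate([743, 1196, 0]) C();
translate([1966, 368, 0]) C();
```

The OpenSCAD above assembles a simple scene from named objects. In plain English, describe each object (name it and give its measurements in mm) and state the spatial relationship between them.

A is a table: top 1756 mm (x) × 986 mm (y), 41 mm thick, upper face at z = 738 mm, on four round legs of 60 mm diameter, each leg's bounding box inset 38 mm from the nearest pair of top edges, running from z = 0 to the bottom of the top.

B is a picture frame with a 270×542 mm rectangular opening (x by z) and a uniform 47 mm border on every side. Frame depth is 18 mm along y. It is built from two vertical stiles running the full outside height and two horizontal rails spanning the gap between the stiles.

C is a simple wooden stool: a rectangular seat 270 mm (x) by 250 mm (y), 32 mm thick, top face at z = 398 mm, on four square legs, each 44×44 mm in cross-section. The legs rest on z = 0, each flush with a corner of the seat.

The picture frame is on top of the table, centred. Two stools sit around the table at the +y, +x sides.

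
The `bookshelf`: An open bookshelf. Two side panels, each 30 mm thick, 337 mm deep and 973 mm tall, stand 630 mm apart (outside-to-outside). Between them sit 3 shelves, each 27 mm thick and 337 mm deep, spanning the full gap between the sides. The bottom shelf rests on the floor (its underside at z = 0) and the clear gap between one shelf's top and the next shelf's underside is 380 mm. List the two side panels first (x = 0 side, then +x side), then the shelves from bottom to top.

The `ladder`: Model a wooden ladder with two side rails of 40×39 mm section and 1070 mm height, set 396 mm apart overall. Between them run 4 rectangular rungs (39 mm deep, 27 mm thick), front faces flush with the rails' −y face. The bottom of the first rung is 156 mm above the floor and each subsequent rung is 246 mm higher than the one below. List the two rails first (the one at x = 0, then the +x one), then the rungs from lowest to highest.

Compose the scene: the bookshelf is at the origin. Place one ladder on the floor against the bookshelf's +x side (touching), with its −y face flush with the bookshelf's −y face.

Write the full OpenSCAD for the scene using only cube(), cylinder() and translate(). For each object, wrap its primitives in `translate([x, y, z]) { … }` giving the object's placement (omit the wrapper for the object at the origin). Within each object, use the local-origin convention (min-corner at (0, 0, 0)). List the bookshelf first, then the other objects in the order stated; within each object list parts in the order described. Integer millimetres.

cube([30, 337, 973]);
translate([600, 0, 0]) cube([30, 337, 973]);
translate([30, 0, 0]) cube([570, 337, 27]);
translate([30, 0, 407]) cube([570, 337, 27]);
translate([30, 0, 814]) cube([570, 337, 27]);
translate([630, 0, 0]) {
  cube([40, 39, 1070]);
  translate([356, 0, 0]) cube([40, 39, 1070]);
  translate([40, 0, 156]) cube([316, 39, 27]);
  translate([40, 0, 402]) cube([316, 39, 27]);
  translate([40, 0, 648]) cube([316, 39, 27]);
  translate([40, 0, 894]) cube([316, 39, 27]);
}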